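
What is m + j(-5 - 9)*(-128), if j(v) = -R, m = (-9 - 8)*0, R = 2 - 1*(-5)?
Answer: 896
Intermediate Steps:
R = 7 (R = 2 + 5 = 7)
m = 0 (m = -17*0 = 0)
j(v) = -7 (j(v) = -1*7 = -7)
m + j(-5 - 9)*(-128) = 0 - 7*(-128) = 0 + 896 = 896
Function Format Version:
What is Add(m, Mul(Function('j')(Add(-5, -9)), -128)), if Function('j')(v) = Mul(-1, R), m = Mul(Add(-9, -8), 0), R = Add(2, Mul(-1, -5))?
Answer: 896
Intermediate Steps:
R = 7 (R = Add(2, 5) = 7)
m = 0 (m = Mul(-17, 0) = 0)
Function('j')(v) = -7 (Function('j')(v) = Mul(-1, 7) = -7)
Add(m, Mul(Function('j')(Add(-5, -9)), -128)) = Add(0, Mul(-7, -128)) = Add(0, 896) = 896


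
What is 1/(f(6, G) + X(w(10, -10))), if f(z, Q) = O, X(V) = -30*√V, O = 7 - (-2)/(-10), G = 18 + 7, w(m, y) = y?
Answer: 85/113078 + 375*I*√10/113078 ≈ 0.00075169 + 0.010487*I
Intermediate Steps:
G = 25
O = 34/5 (O = 7 - (-2)*(-1)/10 = 7 - 1*⅕ = 7 - ⅕ = 34/5 ≈ 6.8000)
f(z, Q) = 34/5
1/(f(6, G) + X(w(10, -10))) = 1/(34/5 - 30*I*√10)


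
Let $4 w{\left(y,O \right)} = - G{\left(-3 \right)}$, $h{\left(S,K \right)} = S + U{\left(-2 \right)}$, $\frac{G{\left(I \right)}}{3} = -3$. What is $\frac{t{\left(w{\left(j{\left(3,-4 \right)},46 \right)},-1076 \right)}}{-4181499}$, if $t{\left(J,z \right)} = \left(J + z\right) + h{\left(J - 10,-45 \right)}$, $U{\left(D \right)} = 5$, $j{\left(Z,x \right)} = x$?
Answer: $\frac{2153}{8362998} \approx 0.00025744$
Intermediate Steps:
$G{\left(I \right)} = -9$ ($G{\left(I \right)} = 3 \left(-3\right) = -9$)
$h{\left(S,K \right)} = 5 + S$ ($h{\left(S,K \right)} = S + 5 = 5 + S$)
$w{\left(y,O \right)} = \frac{9}{4}$ ($w{\left(y,O \right)} = \frac{\left(-1\right) \left(-9\right)}{4} = \frac{1}{4} \cdot 9 = \frac{9}{4}$)
$t{\left(J,z \right)} = -5 + z + 2 J$ ($t{\left(J,z \right)} = \left(J + z\right) + \left(5 + \left(J - 10\right)\right) = \left(J + z\right) + \left(5 + \left(-10 + J\right)\right) = \left(J + z\right) + \left(-5 + J\right) = -5 + z + 2 J$)
$\frac{t{\left(w{\left(j{\left(3,-4 \right)},46 \right)},-1076 \right)}}{-4181499} = \frac{-5 - 1076 + 2 \cdot \frac{9}{4}}{-4181499} = \left(-5 - 1076 + \frac{9}{2}\right) \left(- \frac{1}{4181499}\right) = \left(- \frac{2153}{2}\right) \left(- \frac{1}{4181499}\right) = \frac{2153}{8362998}$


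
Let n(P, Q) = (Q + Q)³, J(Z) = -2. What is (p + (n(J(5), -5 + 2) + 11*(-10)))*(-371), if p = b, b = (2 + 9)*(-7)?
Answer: 149513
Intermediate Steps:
b = -77 (b = 11*(-7) = -77)
p = -77
n(P, Q) = 8*Q³ (n(P, Q) = (2*Q)³ = 8*Q³)
(p + (n(J(5), -5 + 2) + 11*(-10)))*(-371) = (-77 + (8*(-5 + 2)³ + 11*(-10)))*(-371) = (-77 + (8*(-3)³ - 110))*(-371) = (-77 + (8*(-27) - 110))*(-371) = (-77 + (-216 - 110))*(-371) = (-77 - 326)*(-371) = -403*(-371) = 149513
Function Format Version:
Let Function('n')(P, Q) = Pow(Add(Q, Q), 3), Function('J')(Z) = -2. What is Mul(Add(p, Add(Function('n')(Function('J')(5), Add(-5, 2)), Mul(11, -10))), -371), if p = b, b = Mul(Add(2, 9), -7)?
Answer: 149513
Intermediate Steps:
b = -77 (b = Mul(11, -7) = -77)
p = -77
Function('n')(P, Q) = Mul(8, Pow(Q, 3)) (Function('n')(P, Q) = Pow(Mul(2, Q), 3) = Mul(8, Pow(Q, 3)))
Mul(Add(p, Add(Function('n')(Function('J')(5), Add(-5, 2)), Mul(11, -10))), -371) = Mul(Add(-77, Add(Mul(8, Pow(Add(-5, 2), 3)), Mul(11, -10))), -371) = Mul(Add(-77, Add(Mul(8, Pow(-3, 3)), -110)), -371) = Mul(Add(-77, Add(Mul(8, -27), -110)), -371) = Mul(Add(-77, Add(-216, -110)), -371) = Mul(Add(-77, -326), -371) = Mul(-403, -371) = 149513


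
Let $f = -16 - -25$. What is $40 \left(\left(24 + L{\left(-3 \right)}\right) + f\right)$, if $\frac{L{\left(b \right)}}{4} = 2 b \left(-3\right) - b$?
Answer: $4680$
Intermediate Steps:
$L{\left(b \right)} = - 28 b$ ($L{\left(b \right)} = 4 \left(2 b \left(-3\right) - b\right) = 4 \left(- 6 b - b\right) = 4 \left(- 7 b\right) = - 28 b$)
$f = 9$ ($f = -16 + 25 = 9$)
$40 \left(\left(24 + L{\left(-3 \right)}\right) + f\right) = 40 \left(\left(24 - -84\right) + 9\right) = 40 \left(\left(24 + 84\right) + 9\right) = 40 \left(108 + 9\right) = 40 \cdot 117 = 4680$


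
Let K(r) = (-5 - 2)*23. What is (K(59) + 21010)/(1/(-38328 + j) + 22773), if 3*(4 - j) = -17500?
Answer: 2032193728/2219729853 ≈ 0.91551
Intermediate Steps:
j = 17512/3 (j = 4 - ⅓*(-17500) = 4 + 17500/3 = 17512/3 ≈ 5837.3)
K(r) = -161 (K(r) = -7*23 = -161)
(K(59) + 21010)/(1/(-38328 + j) + 22773) = (-161 + 21010)/(1/(-38328 + 17512/3) + 22773) = 20849/(1/(-97472/3) + 22773) = 20849/(-3/97472 + 22773) = 20849/(2219729853/97472) = 20849*(97472/2219729853) = 2032193728/2219729853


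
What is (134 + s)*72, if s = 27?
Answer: 11592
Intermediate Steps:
(134 + s)*72 = (134 + 27)*72 = 161*72 = 11592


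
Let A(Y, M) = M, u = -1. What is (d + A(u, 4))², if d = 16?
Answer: 400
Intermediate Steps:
(d + A(u, 4))² = (16 + 4)² = 20² = 400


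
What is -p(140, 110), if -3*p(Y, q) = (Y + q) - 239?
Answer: 11/3 ≈ 3.6667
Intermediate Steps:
p(Y, q) = 239/3 - Y/3 - q/3 (p(Y, q) = -((Y + q) - 239)/3 = -(-239 + Y + q)/3 = 239/3 - Y/3 - q/3)
-p(140, 110) = -(239/3 - 1/3*140 - 1/3*110) = -(239/3 - 140/3 - 110/3) = -1*(-11/3) = 11/3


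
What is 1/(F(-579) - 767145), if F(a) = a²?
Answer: -1/431904 ≈ -2.3153e-6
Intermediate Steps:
1/(F(-579) - 767145) = 1/((-579)² - 767145) = 1/(335241 - 767145) = 1/(-431904) = -1/431904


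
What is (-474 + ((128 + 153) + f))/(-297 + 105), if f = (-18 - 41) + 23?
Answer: 229/192 ≈ 1.1927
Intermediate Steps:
f = -36 (f = -59 + 23 = -36)
(-474 + ((128 + 153) + f))/(-297 + 105) = (-474 + ((128 + 153) - 36))/(-297 + 105) = (-474 + (281 - 36))/(-192) = (-474 + 245)*(-1/192) = -229*(-1/192) = 229/192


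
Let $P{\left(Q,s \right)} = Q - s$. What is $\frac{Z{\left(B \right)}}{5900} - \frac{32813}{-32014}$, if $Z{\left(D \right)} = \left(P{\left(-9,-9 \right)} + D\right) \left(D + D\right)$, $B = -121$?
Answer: $\frac{141378831}{23610325} \approx 5.988$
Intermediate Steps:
$Z{\left(D \right)} = 2 D^{2}$ ($Z{\left(D \right)} = \left(\left(-9 - -9\right) + D\right) \left(D + D\right) = \left(\left(-9 + 9\right) + D\right) 2 D = \left(0 + D\right) 2 D = D 2 D = 2 D^{2}$)
$\frac{Z{\left(B \right)}}{5900} - \frac{32813}{-32014} = \frac{2 \left(-121\right)^{2}}{5900} - \frac{32813}{-32014} = 2 \cdot 14641 \cdot \frac{1}{5900} - - \frac{32813}{32014} = 29282 \cdot \frac{1}{5900} + \frac{32813}{32014} = \frac{14641}{2950} + \frac{32813}{32014} = \frac{141378831}{23610325}$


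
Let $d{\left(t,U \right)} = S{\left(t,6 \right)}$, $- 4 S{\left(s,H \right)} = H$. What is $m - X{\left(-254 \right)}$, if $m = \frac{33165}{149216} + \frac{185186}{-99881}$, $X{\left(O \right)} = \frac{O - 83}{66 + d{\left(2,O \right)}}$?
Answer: $\frac{6907889636885}{1922595785184} \approx 3.593$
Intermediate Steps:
$S{\left(s,H \right)} = - \frac{H}{4}$
$d{\left(t,U \right)} = - \frac{3}{2}$ ($d{\left(t,U \right)} = \left(- \frac{1}{4}\right) 6 = - \frac{3}{2}$)
$X{\left(O \right)} = - \frac{166}{129} + \frac{2 O}{129}$ ($X{\left(O \right)} = \frac{O - 83}{66 - \frac{3}{2}} = \frac{-83 + O}{\frac{129}{2}} = \left(-83 + O\right) \frac{2}{129} = - \frac{166}{129} + \frac{2 O}{129}$)
$m = - \frac{24320160811}{14903843296}$ ($m = 33165 \cdot \frac{1}{149216} + 185186 \left(- \frac{1}{99881}\right) = \frac{33165}{149216} - \frac{185186}{99881} = - \frac{24320160811}{14903843296} \approx -1.6318$)
$m - X{\left(-254 \right)} = - \frac{24320160811}{14903843296} - \left(- \frac{166}{129} + \frac{2}{129} \left(-254\right)\right) = - \frac{24320160811}{14903843296} - \left(- \frac{166}{129} - \frac{508}{129}\right) = - \frac{24320160811}{14903843296} - - \frac{674}{129} = - \frac{24320160811}{14903843296} + \frac{674}{129} = \frac{6907889636885}{1922595785184}$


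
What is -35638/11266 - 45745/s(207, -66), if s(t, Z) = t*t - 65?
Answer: -145721383/34428896 ≈ -4.2325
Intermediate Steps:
s(t, Z) = -65 + t**2 (s(t, Z) = t**2 - 65 = -65 + t**2)
-35638/11266 - 45745/s(207, -66) = -35638/11266 - 45745/(-65 + 207**2) = -35638*1/11266 - 45745/(-65 + 42849) = -17819/5633 - 45745/42784 = -17819/5633 - 45745*1/42784 = -17819/5633 - 6535/6112 = -145721383/34428896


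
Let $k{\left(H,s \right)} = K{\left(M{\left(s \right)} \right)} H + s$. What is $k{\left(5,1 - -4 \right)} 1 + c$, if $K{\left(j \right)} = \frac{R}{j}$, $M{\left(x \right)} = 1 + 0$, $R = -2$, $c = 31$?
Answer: $26$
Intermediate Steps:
$M{\left(x \right)} = 1$
$K{\left(j \right)} = - \frac{2}{j}$
$k{\left(H,s \right)} = s - 2 H$ ($k{\left(H,s \right)} = - \frac{2}{1} H + s = \left(-2\right) 1 H + s = - 2 H + s = s - 2 H$)
$k{\left(5,1 - -4 \right)} 1 + c = \left(\left(1 - -4\right) - 10\right) 1 + 31 = \left(\left(1 + 4\right) - 10\right) 1 + 31 = \left(5 - 10\right) 1 + 31 = \left(-5\right) 1 + 31 = -5 + 31 = 26$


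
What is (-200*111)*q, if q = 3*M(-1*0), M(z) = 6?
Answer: -399600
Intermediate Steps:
q = 18 (q = 3*6 = 18)
(-200*111)*q = -200*111*18 = -22200*18 = -399600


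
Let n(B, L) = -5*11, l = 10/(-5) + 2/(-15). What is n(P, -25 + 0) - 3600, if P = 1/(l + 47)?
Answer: -3655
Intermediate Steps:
l = -32/15 (l = 10*(-⅕) + 2*(-1/15) = -2 - 2/15 = -32/15 ≈ -2.1333)
P = 15/673 (P = 1/(-32/15 + 47) = 1/(673/15) = 15/673 ≈ 0.022288)
n(B, L) = -55
n(P, -25 + 0) - 3600 = -55 - 3600 = -3655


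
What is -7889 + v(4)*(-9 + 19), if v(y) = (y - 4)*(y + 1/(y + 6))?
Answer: -7889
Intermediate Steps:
v(y) = (-4 + y)*(y + 1/(6 + y))
-7889 + v(4)*(-9 + 19) = -7889 + ((-4 + 4**3 - 23*4 + 2*4**2)/(6 + 4))*(-9 + 19) = -7889 + ((-4 + 64 - 92 + 2*16)/10)*10 = -7889 + ((-4 + 64 - 92 + 32)/10)*10 = -7889 + ((1/10)*0)*10 = -7889 + 0*10 = -7889 + 0 = -7889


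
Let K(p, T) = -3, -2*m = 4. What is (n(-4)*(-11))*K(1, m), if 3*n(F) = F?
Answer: -44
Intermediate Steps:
m = -2 (m = -½*4 = -2)
n(F) = F/3
(n(-4)*(-11))*K(1, m) = (((⅓)*(-4))*(-11))*(-3) = -4/3*(-11)*(-3) = (44/3)*(-3) = -44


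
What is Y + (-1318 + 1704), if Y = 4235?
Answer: 4621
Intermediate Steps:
Y + (-1318 + 1704) = 4235 + (-1318 + 1704) = 4235 + 386 = 4621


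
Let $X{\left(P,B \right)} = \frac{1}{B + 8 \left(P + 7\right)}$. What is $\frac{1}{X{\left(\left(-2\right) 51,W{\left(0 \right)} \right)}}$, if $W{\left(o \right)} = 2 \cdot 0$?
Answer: $-760$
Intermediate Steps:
$W{\left(o \right)} = 0$
$X{\left(P,B \right)} = \frac{1}{56 + B + 8 P}$ ($X{\left(P,B \right)} = \frac{1}{B + 8 \left(7 + P\right)} = \frac{1}{B + \left(56 + 8 P\right)} = \frac{1}{56 + B + 8 P}$)
$\frac{1}{X{\left(\left(-2\right) 51,W{\left(0 \right)} \right)}} = \frac{1}{\frac{1}{56 + 0 + 8 \left(\left(-2\right) 51\right)}} = \frac{1}{\frac{1}{56 + 0 + 8 \left(-102\right)}} = \frac{1}{\frac{1}{56 + 0 - 816}} = \frac{1}{\frac{1}{-760}} = \frac{1}{- \frac{1}{760}} = -760$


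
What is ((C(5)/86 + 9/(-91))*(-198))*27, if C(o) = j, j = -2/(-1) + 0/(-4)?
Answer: 1582416/3913 ≈ 404.40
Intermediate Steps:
j = 2 (j = -2*(-1) + 0*(-1/4) = 2 + 0 = 2)
C(o) = 2
((C(5)/86 + 9/(-91))*(-198))*27 = ((2/86 + 9/(-91))*(-198))*27 = ((2*(1/86) + 9*(-1/91))*(-198))*27 = ((1/43 - 9/91)*(-198))*27 = -296/3913*(-198)*27 = (58608/3913)*27 = 1582416/3913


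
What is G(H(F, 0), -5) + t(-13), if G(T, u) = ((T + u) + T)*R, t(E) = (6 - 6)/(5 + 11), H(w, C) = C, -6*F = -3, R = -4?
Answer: 20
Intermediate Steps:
F = ½ (F = -⅙*(-3) = ½ ≈ 0.50000)
t(E) = 0 (t(E) = 0/16 = 0*(1/16) = 0)
G(T, u) = -8*T - 4*u (G(T, u) = ((T + u) + T)*(-4) = (u + 2*T)*(-4) = -8*T - 4*u)
G(H(F, 0), -5) + t(-13) = (-8*0 - 4*(-5)) + 0 = (0 + 20) + 0 = 20 + 0 = 20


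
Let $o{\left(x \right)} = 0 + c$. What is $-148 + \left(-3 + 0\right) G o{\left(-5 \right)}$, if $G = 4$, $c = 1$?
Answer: $-160$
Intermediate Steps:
$o{\left(x \right)} = 1$ ($o{\left(x \right)} = 0 + 1 = 1$)
$-148 + \left(-3 + 0\right) G o{\left(-5 \right)} = -148 + \left(-3 + 0\right) 4 \cdot 1 = -148 + \left(-3\right) 4 \cdot 1 = -148 - 12 = -160$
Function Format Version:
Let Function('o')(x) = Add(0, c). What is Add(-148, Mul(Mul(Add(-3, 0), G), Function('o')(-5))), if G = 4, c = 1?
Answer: -160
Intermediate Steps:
Function('o')(x) = 1 (Function('o')(x) = Add(0, 1) = 1)
Add(-148, Mul(Mul(Add(-3, 0), G), Function('o')(-5))) = Add(-148, Mul(Mul(Add(-3, 0), 4), 1)) = Add(-148, Mul(Mul(-3, 4), 1)) = Add(-148, Mul(-12, 1)) = Add(-148, -12) = -160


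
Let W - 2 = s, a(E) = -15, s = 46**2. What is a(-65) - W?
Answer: -2133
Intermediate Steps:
s = 2116
W = 2118 (W = 2 + 2116 = 2118)
a(-65) - W = -15 - 1*2118 = -15 - 2118 = -2133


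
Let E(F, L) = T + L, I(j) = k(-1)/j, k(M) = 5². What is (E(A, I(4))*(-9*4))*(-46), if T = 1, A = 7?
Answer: 12006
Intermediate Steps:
k(M) = 25
I(j) = 25/j
E(F, L) = 1 + L
(E(A, I(4))*(-9*4))*(-46) = ((1 + 25/4)*(-9*4))*(-46) = ((1 + 25*(¼))*(-36))*(-46) = ((1 + 25/4)*(-36))*(-46) = ((29/4)*(-36))*(-46) = -261*(-46) = 12006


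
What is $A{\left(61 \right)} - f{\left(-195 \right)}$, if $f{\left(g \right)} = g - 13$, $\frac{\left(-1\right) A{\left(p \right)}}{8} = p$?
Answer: $-280$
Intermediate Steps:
$A{\left(p \right)} = - 8 p$
$f{\left(g \right)} = -13 + g$ ($f{\left(g \right)} = g - 13 = -13 + g$)
$A{\left(61 \right)} - f{\left(-195 \right)} = \left(-8\right) 61 - \left(-13 - 195\right) = -488 - -208 = -488 + 208 = -280$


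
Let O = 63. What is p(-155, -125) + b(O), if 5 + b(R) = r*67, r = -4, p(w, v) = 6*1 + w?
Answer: -422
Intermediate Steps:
p(w, v) = 6 + w
b(R) = -273 (b(R) = -5 - 4*67 = -5 - 268 = -273)
p(-155, -125) + b(O) = (6 - 155) - 273 = -149 - 273 = -422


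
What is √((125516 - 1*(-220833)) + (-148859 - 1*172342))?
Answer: 2*√6287 ≈ 158.58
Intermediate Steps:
√((125516 - 1*(-220833)) + (-148859 - 1*172342)) = √((125516 + 220833) + (-148859 - 172342)) = √(346349 - 321201) = √25148 = 2*√6287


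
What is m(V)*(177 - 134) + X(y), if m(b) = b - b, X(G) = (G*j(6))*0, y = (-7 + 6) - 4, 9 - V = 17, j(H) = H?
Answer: 0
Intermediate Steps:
V = -8 (V = 9 - 1*17 = 9 - 17 = -8)
y = -5 (y = -1 - 4 = -5)
X(G) = 0 (X(G) = (G*6)*0 = (6*G)*0 = 0)
m(b) = 0
m(V)*(177 - 134) + X(y) = 0*(177 - 134) + 0 = 0*43 + 0 = 0 + 0 = 0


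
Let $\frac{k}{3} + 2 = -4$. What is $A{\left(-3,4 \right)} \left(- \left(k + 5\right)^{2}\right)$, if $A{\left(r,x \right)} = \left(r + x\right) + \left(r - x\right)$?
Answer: $1014$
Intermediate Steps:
$A{\left(r,x \right)} = 2 r$
$k = -18$ ($k = -6 + 3 \left(-4\right) = -6 - 12 = -18$)
$A{\left(-3,4 \right)} \left(- \left(k + 5\right)^{2}\right) = 2 \left(-3\right) \left(- \left(-18 + 5\right)^{2}\right) = - 6 \left(- \left(-13\right)^{2}\right) = - 6 \left(\left(-1\right) 169\right) = \left(-6\right) \left(-169\right) = 1014$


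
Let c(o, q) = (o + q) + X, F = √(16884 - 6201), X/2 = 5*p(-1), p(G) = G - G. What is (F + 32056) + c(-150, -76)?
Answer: 31830 + 3*√1187 ≈ 31933.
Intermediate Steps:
p(G) = 0
X = 0 (X = 2*(5*0) = 2*0 = 0)
F = 3*√1187 (F = √10683 = 3*√1187 ≈ 103.36)
c(o, q) = o + q (c(o, q) = (o + q) + 0 = o + q)
(F + 32056) + c(-150, -76) = (3*√1187 + 32056) + (-150 - 76) = (32056 + 3*√1187) - 226 = 31830 + 3*√1187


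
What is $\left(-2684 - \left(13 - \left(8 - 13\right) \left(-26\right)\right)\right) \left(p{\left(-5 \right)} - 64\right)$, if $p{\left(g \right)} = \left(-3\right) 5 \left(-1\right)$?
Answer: $125783$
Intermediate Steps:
$p{\left(g \right)} = 15$ ($p{\left(g \right)} = \left(-15\right) \left(-1\right) = 15$)
$\left(-2684 - \left(13 - \left(8 - 13\right) \left(-26\right)\right)\right) \left(p{\left(-5 \right)} - 64\right) = \left(-2684 - \left(13 - \left(8 - 13\right) \left(-26\right)\right)\right) \left(15 - 64\right) = \left(-2684 - -117\right) \left(-49\right) = \left(-2684 + \left(130 - 13\right)\right) \left(-49\right) = \left(-2684 + 117\right) \left(-49\right) = \left(-2567\right) \left(-49\right) = 125783$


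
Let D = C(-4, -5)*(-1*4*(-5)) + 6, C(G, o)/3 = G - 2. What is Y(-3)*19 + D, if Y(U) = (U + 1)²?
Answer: -278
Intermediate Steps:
C(G, o) = -6 + 3*G (C(G, o) = 3*(G - 2) = 3*(-2 + G) = -6 + 3*G)
Y(U) = (1 + U)²
D = -354 (D = (-6 + 3*(-4))*(-1*4*(-5)) + 6 = (-6 - 12)*(-4*(-5)) + 6 = -18*20 + 6 = -360 + 6 = -354)
Y(-3)*19 + D = (1 - 3)²*19 - 354 = (-2)²*19 - 354 = 4*19 - 354 = 76 - 354 = -278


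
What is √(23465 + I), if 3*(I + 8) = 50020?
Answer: √361173/3 ≈ 200.33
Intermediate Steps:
I = 49996/3 (I = -8 + (⅓)*50020 = -8 + 50020/3 = 49996/3 ≈ 16665.)
√(23465 + I) = √(23465 + 49996/3) = √(120391/3) = √361173/3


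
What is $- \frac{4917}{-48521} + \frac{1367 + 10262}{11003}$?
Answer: $\frac{56213860}{48534233} \approx 1.1582$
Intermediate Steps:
$- \frac{4917}{-48521} + \frac{1367 + 10262}{11003} = \left(-4917\right) \left(- \frac{1}{48521}\right) + 11629 \cdot \frac{1}{11003} = \frac{447}{4411} + \frac{11629}{11003} = \frac{56213860}{48534233}$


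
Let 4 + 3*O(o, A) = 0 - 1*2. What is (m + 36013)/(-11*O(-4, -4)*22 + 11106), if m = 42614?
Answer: 78627/11590 ≈ 6.7840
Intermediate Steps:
O(o, A) = -2 (O(o, A) = -4/3 + (0 - 1*2)/3 = -4/3 + (0 - 2)/3 = -4/3 + (1/3)*(-2) = -4/3 - 2/3 = -2)
(m + 36013)/(-11*O(-4, -4)*22 + 11106) = (42614 + 36013)/(-11*(-2)*22 + 11106) = 78627/(22*22 + 11106) = 78627/(484 + 11106) = 78627/11590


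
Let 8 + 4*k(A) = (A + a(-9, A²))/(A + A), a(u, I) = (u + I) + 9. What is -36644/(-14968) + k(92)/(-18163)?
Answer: 665420905/271863784 ≈ 2.4476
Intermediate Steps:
a(u, I) = 9 + I + u (a(u, I) = (I + u) + 9 = 9 + I + u)
k(A) = -2 + (A + A²)/(8*A) (k(A) = -2 + ((A + (9 + A² - 9))/(A + A))/4 = -2 + ((A + A²)/((2*A)))/4 = -2 + ((A + A²)*(1/(2*A)))/4 = -2 + ((A + A²)/(2*A))/4 = -2 + (A + A²)/(8*A))
-36644/(-14968) + k(92)/(-18163) = -36644/(-14968) + (-15/8 + (⅛)*92)/(-18163) = -36644*(-1/14968) + (-15/8 + 23/2)*(-1/18163) = 9161/3742 + (77/8)*(-1/18163) = 9161/3742 - 77/145304 = 665420905/271863784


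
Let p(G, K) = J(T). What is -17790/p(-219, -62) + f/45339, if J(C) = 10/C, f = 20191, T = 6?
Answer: -483928295/45339 ≈ -10674.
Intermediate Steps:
p(G, K) = 5/3 (p(G, K) = 10/6 = 10*(⅙) = 5/3)
-17790/p(-219, -62) + f/45339 = -17790/5/3 + 20191/45339 = -17790*⅗ + 20191*(1/45339) = -10674 + 20191/45339 = -483928295/45339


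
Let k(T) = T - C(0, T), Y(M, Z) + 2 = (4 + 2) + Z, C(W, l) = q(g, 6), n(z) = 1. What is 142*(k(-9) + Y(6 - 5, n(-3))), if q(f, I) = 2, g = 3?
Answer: -852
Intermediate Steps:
C(W, l) = 2
Y(M, Z) = 4 + Z (Y(M, Z) = -2 + ((4 + 2) + Z) = -2 + (6 + Z) = 4 + Z)
k(T) = -2 + T (k(T) = T - 1*2 = T - 2 = -2 + T)
142*(k(-9) + Y(6 - 5, n(-3))) = 142*((-2 - 9) + (4 + 1)) = 142*(-11 + 5) = 142*(-6) = -852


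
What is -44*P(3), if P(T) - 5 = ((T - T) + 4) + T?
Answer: -528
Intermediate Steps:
P(T) = 9 + T (P(T) = 5 + (((T - T) + 4) + T) = 5 + ((0 + 4) + T) = 5 + (4 + T) = 9 + T)
-44*P(3) = -44*(9 + 3) = -44*12 = -528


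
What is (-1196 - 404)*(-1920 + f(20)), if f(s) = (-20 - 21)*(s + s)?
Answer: 5696000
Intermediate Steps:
f(s) = -82*s
(-1196 - 404)*(-1920 + f(20)) = (-1196 - 404)*(-1920 - 82*20) = -1600*(-1920 - 1640) = -1600*(-3560) = 5696000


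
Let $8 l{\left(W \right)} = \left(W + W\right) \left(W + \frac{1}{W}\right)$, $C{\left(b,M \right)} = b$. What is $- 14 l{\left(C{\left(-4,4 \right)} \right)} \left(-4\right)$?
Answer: $238$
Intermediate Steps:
$l{\left(W \right)} = \frac{W \left(W + \frac{1}{W}\right)}{4}$ ($l{\left(W \right)} = \frac{\left(W + W\right) \left(W + \frac{1}{W}\right)}{8} = \frac{2 W \left(W + \frac{1}{W}\right)}{8} = \frac{W \left(W + \frac{1}{W}\right)}{4}$)
$- 14 l{\left(C{\left(-4,4 \right)} \right)} \left(-4\right) = - 14 \left(\frac{1}{4} + \frac{\left(-4\right)^{2}}{4}\right) \left(-4\right) = - 14 \left(\frac{1}{4} + \frac{1}{4} \cdot 16\right) \left(-4\right) = - 14 \left(\frac{1}{4} + 4\right) \left(-4\right) = \left(-14\right) \frac{17}{4} \left(-4\right) = \left(- \frac{119}{2}\right) \left(-4\right) = 238$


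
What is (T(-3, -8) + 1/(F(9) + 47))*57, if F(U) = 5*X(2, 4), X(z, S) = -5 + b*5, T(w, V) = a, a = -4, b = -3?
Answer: -12141/53 ≈ -229.08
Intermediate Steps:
T(w, V) = -4
X(z, S) = -20 (X(z, S) = -5 - 3*5 = -5 - 15 = -20)
F(U) = -100 (F(U) = 5*(-20) = -100)
(T(-3, -8) + 1/(F(9) + 47))*57 = (-4 + 1/(-100 + 47))*57 = (-4 + 1/(-53))*57 = (-4 - 1/53)*57 = -213/53*57 = -12141/53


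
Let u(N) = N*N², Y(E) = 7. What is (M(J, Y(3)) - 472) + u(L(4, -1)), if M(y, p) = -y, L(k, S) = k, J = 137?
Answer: -545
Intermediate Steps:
u(N) = N³
(M(J, Y(3)) - 472) + u(L(4, -1)) = (-1*137 - 472) + 4³ = (-137 - 472) + 64 = -609 + 64 = -545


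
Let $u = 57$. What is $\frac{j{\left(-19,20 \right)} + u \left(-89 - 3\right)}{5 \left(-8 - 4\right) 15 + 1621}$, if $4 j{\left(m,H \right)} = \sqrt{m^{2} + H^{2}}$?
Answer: $- \frac{5244}{721} + \frac{\sqrt{761}}{2884} \approx -7.2637$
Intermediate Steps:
$j{\left(m,H \right)} = \frac{\sqrt{H^{2} + m^{2}}}{4}$ ($j{\left(m,H \right)} = \frac{\sqrt{m^{2} + H^{2}}}{4} = \frac{\sqrt{H^{2} + m^{2}}}{4}$)
$\frac{j{\left(-19,20 \right)} + u \left(-89 - 3\right)}{5 \left(-8 - 4\right) 15 + 1621} = \frac{\frac{\sqrt{20^{2} + \left(-19\right)^{2}}}{4} + 57 \left(-89 - 3\right)}{5 \left(-8 - 4\right) 15 + 1621} = \frac{\frac{\sqrt{400 + 361}}{4} + 57 \left(-92\right)}{5 \left(-8 - 4\right) 15 + 1621} = \frac{\frac{\sqrt{761}}{4} - 5244}{5 \left(-12\right) 15 + 1621} = \frac{-5244 + \frac{\sqrt{761}}{4}}{\left(-60\right) 15 + 1621} = \frac{-5244 + \frac{\sqrt{761}}{4}}{-900 + 1621} = \frac{-5244 + \frac{\sqrt{761}}{4}}{721} = \left(-5244 + \frac{\sqrt{761}}{4}\right) \frac{1}{721} = - \frac{5244}{721} + \frac{\sqrt{761}}{2884}$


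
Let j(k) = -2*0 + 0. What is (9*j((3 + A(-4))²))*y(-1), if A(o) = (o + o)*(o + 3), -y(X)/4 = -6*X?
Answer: 0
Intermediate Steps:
y(X) = 24*X (y(X) = -(-24)*X = 24*X)
A(o) = 2*o*(3 + o) (A(o) = (2*o)*(3 + o) = 2*o*(3 + o))
j(k) = 0 (j(k) = 0 + 0 = 0)
(9*j((3 + A(-4))²))*y(-1) = (9*0)*(24*(-1)) = 0*(-24) = 0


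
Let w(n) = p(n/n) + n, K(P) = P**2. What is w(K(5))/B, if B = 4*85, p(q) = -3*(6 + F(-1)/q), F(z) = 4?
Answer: -1/68 ≈ -0.014706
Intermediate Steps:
p(q) = -18 - 12/q (p(q) = -3*(6 + 4/q) = -18 - 12/q)
B = 340
w(n) = -30 + n (w(n) = (-18 - 12/(n/n)) + n = (-18 - 12/1) + n = (-18 - 12*1) + n = (-18 - 12) + n = -30 + n)
w(K(5))/B = (-30 + 5**2)/340 = (-30 + 25)*(1/340) = -5*1/340 = -1/68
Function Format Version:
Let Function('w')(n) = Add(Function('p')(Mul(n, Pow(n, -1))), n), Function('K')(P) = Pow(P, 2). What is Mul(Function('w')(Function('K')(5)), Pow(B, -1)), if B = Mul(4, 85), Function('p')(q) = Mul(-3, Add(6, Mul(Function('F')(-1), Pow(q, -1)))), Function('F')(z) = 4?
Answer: Rational(-1, 68) ≈ -0.014706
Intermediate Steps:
Function('p')(q) = Add(-18, Mul(-12, Pow(q, -1))) (Function('p')(q) = Mul(-3, Add(6, Mul(4, Pow(q, -1)))) = Add(-18, Mul(-12, Pow(q, -1))))
B = 340
Function('w')(n) = Add(-30, n) (Function('w')(n) = Add(Add(-18, Mul(-12, Pow(Mul(n, Pow(n, -1)), -1))), n) = Add(Add(-18, Mul(-12, Pow(1, -1))), n) = Add(Add(-18, Mul(-12, 1)), n) = Add(Add(-18, -12), n) = Add(-30, n))
Mul(Function('w')(Function('K')(5)), Pow(B, -1)) = Mul(Add(-30, Pow(5, 2)), Pow(340, -1)) = Mul(Add(-30, 25), Rational(1, 340)) = Mul(-5, Rational(1, 340)) = Rational(-1, 68)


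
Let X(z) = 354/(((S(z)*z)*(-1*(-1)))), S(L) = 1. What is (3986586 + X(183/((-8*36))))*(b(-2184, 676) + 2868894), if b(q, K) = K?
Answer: 697729523402340/61 ≈ 1.1438e+13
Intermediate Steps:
X(z) = 354/z (X(z) = 354/(((1*z)*(-1*(-1)))) = 354/((z*1)) = 354/z)
(3986586 + X(183/((-8*36))))*(b(-2184, 676) + 2868894) = (3986586 + 354/((183/((-8*36)))))*(676 + 2868894) = (3986586 + 354/((183/(-288))))*2869570 = (3986586 + 354/((183*(-1/288))))*2869570 = (3986586 + 354/(-61/96))*2869570 = (3986586 + 354*(-96/61))*2869570 = (3986586 - 33984/61)*2869570 = (243147762/61)*2869570 = 697729523402340/61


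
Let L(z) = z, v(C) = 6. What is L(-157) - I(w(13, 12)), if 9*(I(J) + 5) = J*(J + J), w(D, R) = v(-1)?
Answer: -160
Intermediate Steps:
w(D, R) = 6
I(J) = -5 + 2*J²/9 (I(J) = -5 + (J*(J + J))/9 = -5 + (J*(2*J))/9 = -5 + (2*J²)/9 = -5 + 2*J²/9)
L(-157) - I(w(13, 12)) = -157 - (-5 + (2/9)*6²) = -157 - (-5 + (2/9)*36) = -157 - (-5 + 8) = -157 - 1*3 = -157 - 3 = -160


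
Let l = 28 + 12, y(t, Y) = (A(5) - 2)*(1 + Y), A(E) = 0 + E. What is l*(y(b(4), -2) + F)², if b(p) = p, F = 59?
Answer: 125440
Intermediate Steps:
A(E) = E
y(t, Y) = 3 + 3*Y (y(t, Y) = (5 - 2)*(1 + Y) = 3*(1 + Y) = 3 + 3*Y)
l = 40
l*(y(b(4), -2) + F)² = 40*((3 + 3*(-2)) + 59)² = 40*((3 - 6) + 59)² = 40*(-3 + 59)² = 40*56² = 40*3136 = 125440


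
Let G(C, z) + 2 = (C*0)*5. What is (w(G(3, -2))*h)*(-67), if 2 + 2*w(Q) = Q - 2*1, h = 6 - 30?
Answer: -4824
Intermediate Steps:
h = -24
G(C, z) = -2 (G(C, z) = -2 + (C*0)*5 = -2 + 0*5 = -2 + 0 = -2)
w(Q) = -2 + Q/2 (w(Q) = -1 + (Q - 2*1)/2 = -1 + (Q - 2)/2 = -1 + (-2 + Q)/2 = -1 + (-1 + Q/2) = -2 + Q/2)
(w(G(3, -2))*h)*(-67) = ((-2 + (½)*(-2))*(-24))*(-67) = ((-2 - 1)*(-24))*(-67) = -3*(-24)*(-67) = 72*(-67) = -4824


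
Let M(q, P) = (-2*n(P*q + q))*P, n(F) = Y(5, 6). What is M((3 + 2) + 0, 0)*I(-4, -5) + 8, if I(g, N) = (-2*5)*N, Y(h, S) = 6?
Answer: 8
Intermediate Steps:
n(F) = 6
I(g, N) = -10*N
M(q, P) = -12*P (M(q, P) = (-2*6)*P = -12*P)
M((3 + 2) + 0, 0)*I(-4, -5) + 8 = (-12*0)*(-10*(-5)) + 8 = 0*50 + 8 = 0 + 8 = 8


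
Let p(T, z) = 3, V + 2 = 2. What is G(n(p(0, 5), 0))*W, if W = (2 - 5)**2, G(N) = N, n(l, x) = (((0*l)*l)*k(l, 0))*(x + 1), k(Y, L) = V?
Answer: 0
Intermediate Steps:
V = 0 (V = -2 + 2 = 0)
k(Y, L) = 0
n(l, x) = 0 (n(l, x) = (((0*l)*l)*0)*(x + 1) = ((0*l)*0)*(1 + x) = (0*0)*(1 + x) = 0*(1 + x) = 0)
W = 9 (W = (-3)**2 = 9)
G(n(p(0, 5), 0))*W = 0*9 = 0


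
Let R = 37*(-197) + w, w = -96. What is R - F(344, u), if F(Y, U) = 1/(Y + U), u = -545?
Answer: -1484384/201 ≈ -7385.0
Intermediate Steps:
F(Y, U) = 1/(U + Y)
R = -7385 (R = 37*(-197) - 96 = -7289 - 96 = -7385)
R - F(344, u) = -7385 - 1/(-545 + 344) = -7385 - 1/(-201) = -7385 - 1*(-1/201) = -7385 + 1/201 = -1484384/201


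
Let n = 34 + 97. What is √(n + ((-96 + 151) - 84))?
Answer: √102 ≈ 10.100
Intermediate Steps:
n = 131
√(n + ((-96 + 151) - 84)) = √(131 + ((-96 + 151) - 84)) = √(131 + (55 - 84)) = √(131 - 29) = √102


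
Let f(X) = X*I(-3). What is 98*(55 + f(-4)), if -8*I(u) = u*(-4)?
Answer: 5978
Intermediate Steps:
I(u) = u/2 (I(u) = -u*(-4)/8 = -(-1)*u/2 = u/2)
f(X) = -3*X/2 (f(X) = X*((½)*(-3)) = X*(-3/2) = -3*X/2)
98*(55 + f(-4)) = 98*(55 - 3/2*(-4)) = 98*(55 + 6) = 98*61 = 5978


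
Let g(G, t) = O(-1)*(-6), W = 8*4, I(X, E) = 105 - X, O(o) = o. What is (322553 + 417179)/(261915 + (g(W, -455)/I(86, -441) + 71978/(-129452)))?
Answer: 909717975208/322101200075 ≈ 2.8243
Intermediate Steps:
W = 32
g(G, t) = 6 (g(G, t) = -1*(-6) = 6)
(322553 + 417179)/(261915 + (g(W, -455)/I(86, -441) + 71978/(-129452))) = (322553 + 417179)/(261915 + (6/(105 - 1*86) + 71978/(-129452))) = 739732/(261915 + (6/(105 - 86) + 71978*(-1/129452))) = 739732/(261915 + (6/19 - 35989/64726)) = 739732/(261915 - 295435/1229794) = 739732/(322101200075/1229794) = 739732*(1229794/322101200075) = 909717975208/322101200075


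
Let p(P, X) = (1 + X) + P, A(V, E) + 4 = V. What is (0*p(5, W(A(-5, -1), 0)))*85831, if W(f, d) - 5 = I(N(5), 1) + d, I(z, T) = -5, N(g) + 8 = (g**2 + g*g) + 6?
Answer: 0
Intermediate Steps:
N(g) = -2 + 2*g**2 (N(g) = -8 + ((g**2 + g*g) + 6) = -8 + ((g**2 + g**2) + 6) = -8 + (2*g**2 + 6) = -8 + (6 + 2*g**2) = -2 + 2*g**2)
A(V, E) = -4 + V
W(f, d) = d (W(f, d) = 5 + (-5 + d) = d)
p(P, X) = 1 + P + X
(0*p(5, W(A(-5, -1), 0)))*85831 = (0*(1 + 5 + 0))*85831 = (0*6)*85831 = 0*85831 = 0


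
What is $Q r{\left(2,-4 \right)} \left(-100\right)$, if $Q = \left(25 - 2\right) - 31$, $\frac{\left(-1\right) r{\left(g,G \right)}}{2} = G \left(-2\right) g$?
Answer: $-25600$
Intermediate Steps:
$r{\left(g,G \right)} = 4 G g$ ($r{\left(g,G \right)} = - 2 G \left(-2\right) g = - 2 - 2 G g = - 2 \left(- 2 G g\right) = 4 G g$)
$Q = -8$ ($Q = 23 - 31 = -8$)
$Q r{\left(2,-4 \right)} \left(-100\right) = - 8 \cdot 4 \left(-4\right) 2 \left(-100\right) = \left(-8\right) \left(-32\right) \left(-100\right) = 256 \left(-100\right) = -25600$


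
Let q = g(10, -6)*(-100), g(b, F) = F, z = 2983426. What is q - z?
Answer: -2982826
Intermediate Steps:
q = 600 (q = -6*(-100) = 600)
q - z = 600 - 1*2983426 = 600 - 2983426 = -2982826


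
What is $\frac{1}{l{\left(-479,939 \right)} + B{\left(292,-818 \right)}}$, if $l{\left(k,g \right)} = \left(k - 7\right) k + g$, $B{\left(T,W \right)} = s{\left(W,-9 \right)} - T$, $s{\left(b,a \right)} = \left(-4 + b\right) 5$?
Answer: $\frac{1}{229331} \approx 4.3605 \cdot 10^{-6}$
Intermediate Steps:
$s{\left(b,a \right)} = -20 + 5 b$
$B{\left(T,W \right)} = -20 - T + 5 W$ ($B{\left(T,W \right)} = \left(-20 + 5 W\right) - T = -20 - T + 5 W$)
$l{\left(k,g \right)} = g + k \left(-7 + k\right)$ ($l{\left(k,g \right)} = \left(-7 + k\right) k + g = k \left(-7 + k\right) + g = g + k \left(-7 + k\right)$)
$\frac{1}{l{\left(-479,939 \right)} + B{\left(292,-818 \right)}} = \frac{1}{\left(939 + \left(-479\right)^{2} - -3353\right) - 4402} = \frac{1}{\left(939 + 229441 + 3353\right) - 4402} = \frac{1}{233733 - 4402} = \frac{1}{229331}$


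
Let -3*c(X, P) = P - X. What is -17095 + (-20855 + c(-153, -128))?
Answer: -113875/3 ≈ -37958.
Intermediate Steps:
c(X, P) = -P/3 + X/3 (c(X, P) = -(P - X)/3 = -P/3 + X/3)
-17095 + (-20855 + c(-153, -128)) = -17095 + (-20855 + (-⅓*(-128) + (⅓)*(-153))) = -17095 + (-20855 + (128/3 - 51)) = -17095 + (-20855 - 25/3) = -17095 - 62590/3 = -113875/3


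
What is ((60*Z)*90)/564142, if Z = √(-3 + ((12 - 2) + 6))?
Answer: 2700*√13/282071 ≈ 0.034513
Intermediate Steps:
Z = √13 (Z = √(-3 + (10 + 6)) = √(-3 + 16) = √13 ≈ 3.6056)
((60*Z)*90)/564142 = ((60*√13)*90)/564142 = (5400*√13)*(1/564142) = 2700*√13/282071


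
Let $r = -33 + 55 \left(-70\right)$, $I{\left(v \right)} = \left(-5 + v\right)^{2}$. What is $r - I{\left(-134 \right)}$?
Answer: $-23204$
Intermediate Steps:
$r = -3883$ ($r = -33 - 3850 = -3883$)
$r - I{\left(-134 \right)} = -3883 - \left(-5 - 134\right)^{2} = -3883 - \left(-139\right)^{2} = -3883 - 19321 = -23204$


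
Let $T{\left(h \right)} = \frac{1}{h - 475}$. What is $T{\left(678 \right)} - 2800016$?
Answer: $- \frac{568403247}{203} \approx -2.8 \cdot 10^{6}$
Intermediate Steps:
$T{\left(h \right)} = \frac{1}{-475 + h}$
$T{\left(678 \right)} - 2800016 = \frac{1}{-475 + 678} - 2800016 = \frac{1}{203} - 2800016 = - \frac{568403247}{203}$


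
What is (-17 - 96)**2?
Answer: 12769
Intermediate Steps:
(-17 - 96)**2 = (-113)**2 = 12769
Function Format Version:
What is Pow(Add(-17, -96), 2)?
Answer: 12769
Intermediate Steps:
Pow(Add(-17, -96), 2) = Pow(-113, 2) = 12769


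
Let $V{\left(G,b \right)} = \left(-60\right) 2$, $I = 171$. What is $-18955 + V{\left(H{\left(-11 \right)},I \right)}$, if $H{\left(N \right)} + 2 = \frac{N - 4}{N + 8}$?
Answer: $-19075$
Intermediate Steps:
$H{\left(N \right)} = -2 + \frac{-4 + N}{8 + N}$ ($H{\left(N \right)} = -2 + \frac{N - 4}{N + 8} = -2 + \frac{-4 + N}{8 + N}$)
$V{\left(G,b \right)} = -120$
$-18955 + V{\left(H{\left(-11 \right)},I \right)} = -18955 - 120 = -19075$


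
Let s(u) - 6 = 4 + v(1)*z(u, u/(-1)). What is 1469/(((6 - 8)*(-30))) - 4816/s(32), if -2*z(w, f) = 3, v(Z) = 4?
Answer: -70771/60 ≈ -1179.5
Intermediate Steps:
z(w, f) = -3/2 (z(w, f) = -1/2*3 = -3/2)
s(u) = 4 (s(u) = 6 + (4 + 4*(-3/2)) = 6 + (4 - 6) = 6 - 2 = 4)
1469/(((6 - 8)*(-30))) - 4816/s(32) = 1469/(((6 - 8)*(-30))) - 4816/4 = 1469/((-2*(-30))) - 4816*1/4 = 1469/60 - 1204 = -70771/60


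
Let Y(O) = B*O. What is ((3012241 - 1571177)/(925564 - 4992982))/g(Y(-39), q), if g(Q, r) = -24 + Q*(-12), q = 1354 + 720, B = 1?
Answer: -180133/225741699 ≈ -0.00079796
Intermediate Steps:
Y(O) = O (Y(O) = 1*O = O)
q = 2074
g(Q, r) = -24 - 12*Q
((3012241 - 1571177)/(925564 - 4992982))/g(Y(-39), q) = ((3012241 - 1571177)/(925564 - 4992982))/(-24 - 12*(-39)) = (1441064/(-4067418))/(-24 + 468) = (1441064*(-1/4067418))/444 = -720532/2033709*1/444 = -180133/225741699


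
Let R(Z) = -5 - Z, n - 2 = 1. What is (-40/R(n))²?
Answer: 25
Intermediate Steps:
n = 3 (n = 2 + 1 = 3)
(-40/R(n))² = (-40/(-5 - 1*3))² = (-40/(-5 - 3))² = (-40/(-8))² = (-40*(-⅛))² = 5² = 25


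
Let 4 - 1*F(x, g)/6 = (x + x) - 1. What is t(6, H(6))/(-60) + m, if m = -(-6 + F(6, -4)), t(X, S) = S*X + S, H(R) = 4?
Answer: 713/15 ≈ 47.533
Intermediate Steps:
F(x, g) = 30 - 12*x (F(x, g) = 24 - 6*((x + x) - 1) = 24 - 6*(2*x - 1) = 24 - 6*(-1 + 2*x) = 24 + (6 - 12*x) = 30 - 12*x)
t(X, S) = S + S*X
m = 48 (m = -(-6 + (30 - 12*6)) = -(-6 + (30 - 72)) = -(-6 - 42) = -1*(-48) = 48)
t(6, H(6))/(-60) + m = (4*(1 + 6))/(-60) + 48 = -7/15 + 48 = 713/15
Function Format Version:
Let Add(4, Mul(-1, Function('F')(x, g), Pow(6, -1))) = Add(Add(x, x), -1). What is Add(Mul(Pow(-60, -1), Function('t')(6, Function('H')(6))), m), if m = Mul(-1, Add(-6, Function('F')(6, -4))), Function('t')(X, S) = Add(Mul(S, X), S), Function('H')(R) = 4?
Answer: Rational(713, 15) ≈ 47.533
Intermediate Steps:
Function('F')(x, g) = Add(30, Mul(-12, x)) (Function('F')(x, g) = Add(24, Mul(-6, Add(Add(x, x), -1))) = Add(24, Mul(-6, Add(Mul(2, x), -1))) = Add(24, Mul(-6, Add(-1, Mul(2, x)))) = Add(24, Add(6, Mul(-12, x))) = Add(30, Mul(-12, x)))
Function('t')(X, S) = Add(S, Mul(S, X))
m = 48 (m = Mul(-1, Add(-6, Add(30, Mul(-12, 6)))) = Mul(-1, Add(-6, Add(30, -72))) = Mul(-1, Add(-6, -42)) = Mul(-1, -48) = 48)
Add(Mul(Pow(-60, -1), Function('t')(6, Function('H')(6))), m) = Add(Mul(Pow(-60, -1), Mul(4, Add(1, 6))), 48) = Add(Mul(Rational(-1, 60), Mul(4, 7)), 48) = Add(Mul(Rational(-1, 60), 28), 48) = Add(Rational(-7, 15), 48) = Rational(713, 15)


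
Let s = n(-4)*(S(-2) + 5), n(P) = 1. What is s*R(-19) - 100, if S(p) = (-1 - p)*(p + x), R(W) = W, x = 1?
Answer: -176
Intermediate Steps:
S(p) = (1 + p)*(-1 - p) (S(p) = (-1 - p)*(p + 1) = (-1 - p)*(1 + p) = (1 + p)*(-1 - p))
s = 4 (s = 1*((-1 - 1*(-2)² - 2*(-2)) + 5) = 1*((-1 - 1*4 + 4) + 5) = 1*((-1 - 4 + 4) + 5) = 1*(-1 + 5) = 1*4 = 4)
s*R(-19) - 100 = 4*(-19) - 100 = -76 - 100 = -176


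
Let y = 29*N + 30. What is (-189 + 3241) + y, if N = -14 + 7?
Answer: 2879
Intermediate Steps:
N = -7
y = -173 (y = 29*(-7) + 30 = -203 + 30 = -173)
(-189 + 3241) + y = (-189 + 3241) - 173 = 3052 - 173 = 2879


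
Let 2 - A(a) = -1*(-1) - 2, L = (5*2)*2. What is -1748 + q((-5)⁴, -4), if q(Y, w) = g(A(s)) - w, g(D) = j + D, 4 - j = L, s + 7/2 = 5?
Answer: -1757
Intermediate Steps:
s = 3/2 (s = -7/2 + 5 = 3/2 ≈ 1.5000)
L = 20 (L = 10*2 = 20)
j = -16 (j = 4 - 1*20 = 4 - 20 = -16)
A(a) = 3 (A(a) = 2 - (-1*(-1) - 2) = 2 - (1 - 2) = 2 - 1*(-1) = 2 + 1 = 3)
g(D) = -16 + D
q(Y, w) = -13 - w (q(Y, w) = (-16 + 3) - w = -13 - w)
-1748 + q((-5)⁴, -4) = -1748 + (-13 - 1*(-4)) = -1748 + (-13 + 4) = -1748 - 9 = -1757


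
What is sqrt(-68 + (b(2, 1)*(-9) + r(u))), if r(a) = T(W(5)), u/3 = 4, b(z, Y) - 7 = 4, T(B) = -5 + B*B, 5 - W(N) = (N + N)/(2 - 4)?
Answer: 6*I*sqrt(2) ≈ 8.4853*I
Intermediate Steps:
W(N) = 5 + N (W(N) = 5 - (N + N)/(2 - 4) = 5 - 2*N/(-2) = 5 - 2*N*(-1)/2 = 5 - (-1)*N = 5 + N)
T(B) = -5 + B**2
b(z, Y) = 11 (b(z, Y) = 7 + 4 = 11)
u = 12 (u = 3*4 = 12)
r(a) = 95 (r(a) = -5 + (5 + 5)**2 = -5 + 10**2 = -5 + 100 = 95)
sqrt(-68 + (b(2, 1)*(-9) + r(u))) = sqrt(-68 + (11*(-9) + 95)) = sqrt(-68 + (-99 + 95)) = sqrt(-68 - 4) = sqrt(-72) = 6*I*sqrt(2)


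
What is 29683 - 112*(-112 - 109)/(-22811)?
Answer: 677074161/22811 ≈ 29682.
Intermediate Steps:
29683 - 112*(-112 - 109)/(-22811) = 29683 - 112*(-221)*(-1/22811) = 29683 + 24752*(-1/22811) = 29683 - 24752/22811 = 677074161/22811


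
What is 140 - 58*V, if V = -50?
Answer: 3040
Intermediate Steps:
140 - 58*V = 140 - 58*(-50) = 140 + 2900 = 3040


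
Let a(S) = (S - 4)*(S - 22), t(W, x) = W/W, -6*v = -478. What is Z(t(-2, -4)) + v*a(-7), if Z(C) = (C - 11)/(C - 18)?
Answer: 1296127/51 ≈ 25414.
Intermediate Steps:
v = 239/3 (v = -1/6*(-478) = 239/3 ≈ 79.667)
t(W, x) = 1
Z(C) = (-11 + C)/(-18 + C)
a(S) = (-22 + S)*(-4 + S) (a(S) = (-4 + S)*(-22 + S) = (-22 + S)*(-4 + S))
Z(t(-2, -4)) + v*a(-7) = (-11 + 1)/(-18 + 1) + 239*(88 + (-7)**2 - 26*(-7))/3 = -10/(-17) + 239*(88 + 49 + 182)/3 = -1/17*(-10) + (239/3)*319 = 10/17 + 76241/3 = 1296127/51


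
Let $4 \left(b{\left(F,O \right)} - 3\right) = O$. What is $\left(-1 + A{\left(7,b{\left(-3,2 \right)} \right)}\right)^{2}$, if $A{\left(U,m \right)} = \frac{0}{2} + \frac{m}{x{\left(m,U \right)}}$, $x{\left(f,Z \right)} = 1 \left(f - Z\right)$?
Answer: $4$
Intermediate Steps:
$x{\left(f,Z \right)} = f - Z$
$b{\left(F,O \right)} = 3 + \frac{O}{4}$
$A{\left(U,m \right)} = \frac{m}{m - U}$ ($A{\left(U,m \right)} = \frac{0}{2} + \frac{m}{m - U} = 0 \cdot \frac{1}{2} + \frac{m}{m - U} = 0 + \frac{m}{m - U} = \frac{m}{m - U}$)
$\left(-1 + A{\left(7,b{\left(-3,2 \right)} \right)}\right)^{2} = \left(-1 + \frac{3 + \frac{1}{4} \cdot 2}{\left(3 + \frac{1}{4} \cdot 2\right) - 7}\right)^{2} = \left(-1 + \frac{3 + \frac{1}{2}}{\left(3 + \frac{1}{2}\right) - 7}\right)^{2} = \left(-1 + \frac{7}{2 \left(\frac{7}{2} - 7\right)}\right)^{2} = \left(-1 + \frac{7}{2 \left(- \frac{7}{2}\right)}\right)^{2} = \left(-1 + \frac{7}{2} \left(- \frac{2}{7}\right)\right)^{2} = \left(-1 - 1\right)^{2} = \left(-2\right)^{2} = 4$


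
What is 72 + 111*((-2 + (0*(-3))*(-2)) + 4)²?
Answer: 516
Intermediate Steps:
72 + 111*((-2 + (0*(-3))*(-2)) + 4)² = 72 + 111*((-2 + 0*(-2)) + 4)² = 72 + 111*((-2 + 0) + 4)² = 72 + 111*(-2 + 4)² = 72 + 111*2² = 72 + 111*4 = 72 + 444 = 516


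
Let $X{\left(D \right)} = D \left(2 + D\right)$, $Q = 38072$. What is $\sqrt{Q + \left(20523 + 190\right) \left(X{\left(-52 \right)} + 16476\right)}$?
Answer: $2 \sqrt{98789815} \approx 19879.0$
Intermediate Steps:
$\sqrt{Q + \left(20523 + 190\right) \left(X{\left(-52 \right)} + 16476\right)} = \sqrt{38072 + \left(20523 + 190\right) \left(- 52 \left(2 - 52\right) + 16476\right)} = \sqrt{38072 + 20713 \left(\left(-52\right) \left(-50\right) + 16476\right)} = \sqrt{38072 + 20713 \left(2600 + 16476\right)} = \sqrt{38072 + 20713 \cdot 19076} = \sqrt{38072 + 395121188} = \sqrt{395159260} = 2 \sqrt{98789815}$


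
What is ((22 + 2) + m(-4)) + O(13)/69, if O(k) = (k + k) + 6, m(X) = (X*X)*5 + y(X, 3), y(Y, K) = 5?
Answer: 7553/69 ≈ 109.46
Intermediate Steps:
m(X) = 5 + 5*X**2 (m(X) = (X*X)*5 + 5 = X**2*5 + 5 = 5*X**2 + 5 = 5 + 5*X**2)
O(k) = 6 + 2*k (O(k) = 2*k + 6 = 6 + 2*k)
((22 + 2) + m(-4)) + O(13)/69 = ((22 + 2) + (5 + 5*(-4)**2)) + (6 + 2*13)/69 = (24 + (5 + 5*16)) + (6 + 26)*(1/69) = (24 + (5 + 80)) + 32*(1/69) = (24 + 85) + 32/69 = 109 + 32/69 = 7553/69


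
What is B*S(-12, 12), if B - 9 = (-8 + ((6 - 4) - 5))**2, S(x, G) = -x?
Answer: 1560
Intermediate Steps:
B = 130 (B = 9 + (-8 + ((6 - 4) - 5))**2 = 9 + (-8 + (2 - 5))**2 = 9 + (-8 - 3)**2 = 9 + (-11)**2 = 9 + 121 = 130)
B*S(-12, 12) = 130*(-1*(-12)) = 130*12 = 1560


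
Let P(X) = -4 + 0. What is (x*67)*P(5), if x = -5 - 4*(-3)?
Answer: -1876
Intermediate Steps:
x = 7 (x = -5 + 12 = 7)
P(X) = -4
(x*67)*P(5) = (7*67)*(-4) = 469*(-4) = -1876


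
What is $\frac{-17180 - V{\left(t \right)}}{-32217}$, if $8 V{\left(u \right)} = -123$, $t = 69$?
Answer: $\frac{137317}{257736} \approx 0.53278$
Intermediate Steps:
$V{\left(u \right)} = - \frac{123}{8}$ ($V{\left(u \right)} = \frac{1}{8} \left(-123\right) = - \frac{123}{8}$)
$\frac{-17180 - V{\left(t \right)}}{-32217} = \frac{-17180 - - \frac{123}{8}}{-32217} = \left(-17180 + \frac{123}{8}\right) \left(- \frac{1}{32217}\right) = \left(- \frac{137317}{8}\right) \left(- \frac{1}{32217}\right) = \frac{137317}{257736}$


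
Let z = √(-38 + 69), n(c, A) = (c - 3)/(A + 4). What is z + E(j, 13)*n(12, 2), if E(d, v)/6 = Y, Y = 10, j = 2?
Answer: 90 + √31 ≈ 95.568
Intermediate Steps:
n(c, A) = (-3 + c)/(4 + A)
E(d, v) = 60 (E(d, v) = 6*10 = 60)
z = √31 ≈ 5.5678
z + E(j, 13)*n(12, 2) = √31 + 60*((-3 + 12)/(4 + 2)) = √31 + 60*(9/6) = √31 + 60*((⅙)*9) = √31 + 60*(3/2) = √31 + 90 = 90 + √31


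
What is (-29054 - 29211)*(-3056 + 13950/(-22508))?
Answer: 2004269329735/11254 ≈ 1.7809e+8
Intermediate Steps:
(-29054 - 29211)*(-3056 + 13950/(-22508)) = -58265*(-3056 + 13950*(-1/22508)) = -58265*(-3056 - 6975/11254) = -58265*(-34399199/11254) = 2004269329735/11254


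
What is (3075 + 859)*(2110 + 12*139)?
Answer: 14862652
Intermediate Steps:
(3075 + 859)*(2110 + 12*139) = 3934*(2110 + 1668) = 3934*3778 = 14862652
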